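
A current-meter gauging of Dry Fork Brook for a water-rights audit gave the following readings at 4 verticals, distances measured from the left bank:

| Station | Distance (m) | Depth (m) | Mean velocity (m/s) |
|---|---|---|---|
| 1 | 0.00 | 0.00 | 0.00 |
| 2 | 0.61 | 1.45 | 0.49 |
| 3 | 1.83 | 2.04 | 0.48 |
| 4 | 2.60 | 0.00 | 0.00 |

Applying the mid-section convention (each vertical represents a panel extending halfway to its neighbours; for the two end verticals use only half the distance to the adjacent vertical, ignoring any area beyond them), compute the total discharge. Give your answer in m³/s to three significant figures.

1.62 m³/s

w_2 = (1.83 − 0.00)/2 = 0.915 m; q_2 = 0.49 × 1.45 × 0.915 = 0.6501 m³/s
w_3 = (2.60 − 0.61)/2 = 0.995 m; q_3 = 0.48 × 2.04 × 0.995 = 0.9743 m³/s
Stations 1, 4 contribute zero (depth or velocity is 0).
Q = Σ qᵢ = 1.624 m³/s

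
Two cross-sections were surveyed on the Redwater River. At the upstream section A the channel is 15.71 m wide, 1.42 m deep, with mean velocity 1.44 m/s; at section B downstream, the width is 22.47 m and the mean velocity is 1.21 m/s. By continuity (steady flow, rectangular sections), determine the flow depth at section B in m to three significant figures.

Q = A₁V₁ = (15.71×1.42) × 1.44 = 32.12 m³/s
d₂ = Q/(b₂ V₂) = 32.12/(22.47×1.21) = 1.182 m

1.18 m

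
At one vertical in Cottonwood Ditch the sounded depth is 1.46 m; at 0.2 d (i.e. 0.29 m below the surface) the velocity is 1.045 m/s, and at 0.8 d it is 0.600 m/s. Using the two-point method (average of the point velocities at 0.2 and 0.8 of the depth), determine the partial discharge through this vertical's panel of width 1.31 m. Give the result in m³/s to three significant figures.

v̄ = (1.045 + 0.600) / 2 = 0.8225 m/s
q = v̄ × d × w = 0.8225 × 1.46 × 1.31 = 1.573 m³/s

1.57 m³/s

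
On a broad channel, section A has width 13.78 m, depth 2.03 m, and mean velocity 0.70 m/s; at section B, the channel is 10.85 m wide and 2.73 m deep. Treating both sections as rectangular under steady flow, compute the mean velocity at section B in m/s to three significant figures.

0.661 m/s

Q = A₁V₁ = (13.78×2.03) × 0.70 = 19.58 m³/s
A₂ = 10.85 × 2.73 = 29.62 m²
V₂ = Q/A₂ = 19.58/29.62 = 0.6611 m/s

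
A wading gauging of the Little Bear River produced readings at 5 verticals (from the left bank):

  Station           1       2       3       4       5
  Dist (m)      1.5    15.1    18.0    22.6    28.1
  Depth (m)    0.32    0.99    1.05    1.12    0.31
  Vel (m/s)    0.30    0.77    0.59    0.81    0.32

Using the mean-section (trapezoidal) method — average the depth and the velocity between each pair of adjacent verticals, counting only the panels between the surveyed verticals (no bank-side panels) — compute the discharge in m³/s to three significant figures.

Panel 1-2: Δb = 13.6 m, d̄ = (0.32+0.99)/2 = 0.655, v̄ = (0.30+0.77)/2 = 0.535 → q = 13.6×0.655×0.535 = 4.766 m³/s
Panel 2-3: Δb = 2.9 m, d̄ = (0.99+1.05)/2 = 1.02, v̄ = (0.77+0.59)/2 = 0.68 → q = 2.9×1.02×0.68 = 2.011 m³/s
Panel 3-4: Δb = 4.6 m, d̄ = (1.05+1.12)/2 = 1.085, v̄ = (0.59+0.81)/2 = 0.7 → q = 4.6×1.085×0.7 = 3.494 m³/s
Panel 4-5: Δb = 5.5 m, d̄ = (1.12+0.31)/2 = 0.715, v̄ = (0.81+0.32)/2 = 0.565 → q = 5.5×0.715×0.565 = 2.222 m³/s
Q = Σ q = 12.49 m³/s

12.5 m³/s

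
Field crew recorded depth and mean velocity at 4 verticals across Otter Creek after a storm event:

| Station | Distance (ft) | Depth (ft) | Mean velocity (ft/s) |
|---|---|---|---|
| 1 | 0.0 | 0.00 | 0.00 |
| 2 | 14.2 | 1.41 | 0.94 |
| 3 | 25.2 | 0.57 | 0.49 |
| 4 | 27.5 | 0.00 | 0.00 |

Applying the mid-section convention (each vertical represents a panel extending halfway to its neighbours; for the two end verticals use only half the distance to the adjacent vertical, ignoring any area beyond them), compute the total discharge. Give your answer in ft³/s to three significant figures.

w_2 = (25.2 − 0.0)/2 = 12.6 ft; q_2 = 0.94 × 1.41 × 12.6 = 16.70 ft³/s
w_3 = (27.5 − 14.2)/2 = 6.65 ft; q_3 = 0.49 × 0.57 × 6.65 = 1.857 ft³/s
Stations 1, 4 contribute zero (depth or velocity is 0).
Q = Σ qᵢ = 18.56 ft³/s

18.6 ft³/s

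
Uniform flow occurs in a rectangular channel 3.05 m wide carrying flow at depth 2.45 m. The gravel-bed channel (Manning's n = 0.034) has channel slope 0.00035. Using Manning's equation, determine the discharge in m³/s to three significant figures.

3.95 m³/s

A = b·y = 3.05 × 2.45 = 7.473 m²
P = b + 2y = 3.05 + 2×2.45 = 7.950 m
R = A/P = 7.473/7.950 = 0.9399 m
Q = (1/n)·A·R^(2/3)·S^(1/2) = (1/0.034) × 7.473 × 0.9399^(2/3) × 0.00035^(1/2) = 3.945 m³/s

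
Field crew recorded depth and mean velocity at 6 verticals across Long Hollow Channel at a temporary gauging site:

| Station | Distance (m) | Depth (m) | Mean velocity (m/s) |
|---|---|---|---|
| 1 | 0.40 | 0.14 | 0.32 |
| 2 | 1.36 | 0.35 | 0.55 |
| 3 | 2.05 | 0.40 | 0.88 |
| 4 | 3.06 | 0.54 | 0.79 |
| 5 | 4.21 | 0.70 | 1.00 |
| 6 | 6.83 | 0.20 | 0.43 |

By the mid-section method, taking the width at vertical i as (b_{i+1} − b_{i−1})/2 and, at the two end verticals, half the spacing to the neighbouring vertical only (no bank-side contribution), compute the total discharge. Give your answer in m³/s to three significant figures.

w_1 = (1.36 − 0.40)/2 = 0.48 m; q_1 = 0.32 × 0.14 × 0.48 = 0.02150 m³/s
w_2 = (2.05 − 0.40)/2 = 0.825 m; q_2 = 0.55 × 0.35 × 0.825 = 0.1588 m³/s
w_3 = (3.06 − 1.36)/2 = 0.85 m; q_3 = 0.88 × 0.40 × 0.85 = 0.2992 m³/s
w_4 = (4.21 − 2.05)/2 = 1.08 m; q_4 = 0.79 × 0.54 × 1.08 = 0.4607 m³/s
w_5 = (6.83 − 3.06)/2 = 1.885 m; q_5 = 1.00 × 0.70 × 1.885 = 1.320 m³/s
w_6 = (6.83 − 4.21)/2 = 1.31 m; q_6 = 0.43 × 0.20 × 1.31 = 0.1127 m³/s
Q = Σ qᵢ = 2.372 m³/s

2.37 m³/s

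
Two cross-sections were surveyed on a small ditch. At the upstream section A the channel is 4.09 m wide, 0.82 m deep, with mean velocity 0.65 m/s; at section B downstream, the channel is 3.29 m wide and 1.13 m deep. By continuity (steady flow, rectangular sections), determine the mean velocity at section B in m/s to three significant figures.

Q = A₁V₁ = (4.09×0.82) × 0.65 = 2.180 m³/s
A₂ = 3.29 × 1.13 = 3.718 m²
V₂ = Q/A₂ = 2.180/3.718 = 0.5864 m/s

0.586 m/s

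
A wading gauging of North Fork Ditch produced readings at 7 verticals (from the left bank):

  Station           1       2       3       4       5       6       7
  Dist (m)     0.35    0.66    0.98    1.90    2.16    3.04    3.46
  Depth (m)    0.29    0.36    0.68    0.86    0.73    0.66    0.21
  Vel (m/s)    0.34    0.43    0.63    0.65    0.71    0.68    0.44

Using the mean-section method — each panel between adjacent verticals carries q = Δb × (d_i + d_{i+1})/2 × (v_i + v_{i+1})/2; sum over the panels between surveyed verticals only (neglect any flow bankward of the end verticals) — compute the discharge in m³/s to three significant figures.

1.25 m³/s

Panel 1-2: Δb = 0.31 m, d̄ = (0.29+0.36)/2 = 0.325, v̄ = (0.34+0.43)/2 = 0.385 → q = 0.31×0.325×0.385 = 0.03879 m³/s
Panel 2-3: Δb = 0.32 m, d̄ = (0.36+0.68)/2 = 0.52, v̄ = (0.43+0.63)/2 = 0.53 → q = 0.32×0.52×0.53 = 0.08819 m³/s
Panel 3-4: Δb = 0.92 m, d̄ = (0.68+0.86)/2 = 0.77, v̄ = (0.63+0.65)/2 = 0.64 → q = 0.92×0.77×0.64 = 0.4534 m³/s
Panel 4-5: Δb = 0.26 m, d̄ = (0.86+0.73)/2 = 0.795, v̄ = (0.65+0.71)/2 = 0.68 → q = 0.26×0.795×0.68 = 0.1406 m³/s
Panel 5-6: Δb = 0.88 m, d̄ = (0.73+0.66)/2 = 0.695, v̄ = (0.71+0.68)/2 = 0.695 → q = 0.88×0.695×0.695 = 0.4251 m³/s
Panel 6-7: Δb = 0.42 m, d̄ = (0.66+0.21)/2 = 0.435, v̄ = (0.68+0.44)/2 = 0.56 → q = 0.42×0.435×0.56 = 0.1023 m³/s
Q = Σ q = 1.248 m³/s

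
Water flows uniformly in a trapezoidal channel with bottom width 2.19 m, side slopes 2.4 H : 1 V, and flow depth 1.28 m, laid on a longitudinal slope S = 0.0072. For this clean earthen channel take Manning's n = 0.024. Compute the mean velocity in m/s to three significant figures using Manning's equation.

2.95 m/s

A = (b + z·y)·y = (2.19 + 2.4×1.28)×1.28 = 6.735 m²
P = b + 2y√(1+z²) = 2.19 + 2×1.28×√(1+2.4²) = 8.846 m
R = A/P = 6.735/8.846 = 0.7614 m
Q = (1/n)·A·R^(2/3)·S^(1/2) = (1/0.024) × 6.735 × 0.7614^(2/3) × 0.0072^(1/2) = 19.86 m³/s
V = Q/A = 19.86/6.735 = 2.948 m/s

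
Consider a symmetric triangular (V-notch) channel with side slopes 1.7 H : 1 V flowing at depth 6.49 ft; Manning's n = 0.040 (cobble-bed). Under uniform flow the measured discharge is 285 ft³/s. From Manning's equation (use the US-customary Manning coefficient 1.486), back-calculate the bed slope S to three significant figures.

0.00291

A = z·y² = 1.7×6.49² = 71.60 ft²
P = 2y√(1+z²) = 2×6.49×√(1+1.7²) = 25.60 ft
R = A/P = 71.60/25.60 = 2.797 ft
S = (Q·n / (1.486·A·R^(2/3)))² = (285×0.040 / (1.486×71.60×1.985))² = 0.002913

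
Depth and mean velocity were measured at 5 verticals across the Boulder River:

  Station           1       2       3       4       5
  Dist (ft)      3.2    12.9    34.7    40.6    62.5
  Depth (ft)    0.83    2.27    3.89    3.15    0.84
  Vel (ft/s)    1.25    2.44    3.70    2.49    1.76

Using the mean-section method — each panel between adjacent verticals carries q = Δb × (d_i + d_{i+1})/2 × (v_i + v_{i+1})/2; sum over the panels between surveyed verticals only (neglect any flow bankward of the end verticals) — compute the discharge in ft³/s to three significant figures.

391 ft³/s

Panel 1-2: Δb = 9.7 ft, d̄ = (0.83+2.27)/2 = 1.55, v̄ = (1.25+2.44)/2 = 1.845 → q = 9.7×1.55×1.845 = 27.74 ft³/s
Panel 2-3: Δb = 21.8 ft, d̄ = (2.27+3.89)/2 = 3.08, v̄ = (2.44+3.70)/2 = 3.07 → q = 21.8×3.08×3.07 = 206.1 ft³/s
Panel 3-4: Δb = 5.9 ft, d̄ = (3.89+3.15)/2 = 3.52, v̄ = (3.70+2.49)/2 = 3.095 → q = 5.9×3.52×3.095 = 64.28 ft³/s
Panel 4-5: Δb = 21.9 ft, d̄ = (3.15+0.84)/2 = 1.995, v̄ = (2.49+1.76)/2 = 2.125 → q = 21.9×1.995×2.125 = 92.84 ft³/s
Q = Σ q = 391.0 ft³/s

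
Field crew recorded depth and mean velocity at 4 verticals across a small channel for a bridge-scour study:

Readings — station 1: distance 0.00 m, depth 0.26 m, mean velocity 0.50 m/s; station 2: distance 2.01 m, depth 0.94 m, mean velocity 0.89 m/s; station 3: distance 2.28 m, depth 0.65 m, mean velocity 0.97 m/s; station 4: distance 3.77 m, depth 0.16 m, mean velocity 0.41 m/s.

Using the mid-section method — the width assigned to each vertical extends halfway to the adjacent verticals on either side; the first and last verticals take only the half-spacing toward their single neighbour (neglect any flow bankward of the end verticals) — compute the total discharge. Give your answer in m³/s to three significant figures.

w_1 = (2.01 − 0.00)/2 = 1.005 m; q_1 = 0.50 × 0.26 × 1.005 = 0.1307 m³/s
w_2 = (2.28 − 0.00)/2 = 1.14 m; q_2 = 0.89 × 0.94 × 1.14 = 0.9537 m³/s
w_3 = (3.77 − 2.01)/2 = 0.88 m; q_3 = 0.97 × 0.65 × 0.88 = 0.5548 m³/s
w_4 = (3.77 − 2.28)/2 = 0.745 m; q_4 = 0.41 × 0.16 × 0.745 = 0.04887 m³/s
Q = Σ qᵢ = 1.688 m³/s

1.69 m³/s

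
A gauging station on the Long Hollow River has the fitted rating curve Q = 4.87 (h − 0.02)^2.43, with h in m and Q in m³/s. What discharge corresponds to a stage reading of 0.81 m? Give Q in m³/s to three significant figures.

2.75 m³/s

Q = 4.87 × (0.81 − 0.02)^2.43 = 4.87 × 0.79^2.43 = 2.746 m³/s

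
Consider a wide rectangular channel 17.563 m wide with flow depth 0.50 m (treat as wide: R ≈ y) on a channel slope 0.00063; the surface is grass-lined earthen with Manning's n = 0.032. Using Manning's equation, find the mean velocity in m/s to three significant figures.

A = b·y = 17.563 × 0.50 = 8.782 m²
Wide channel: R ≈ y = 0.50 m
Q = (1/n)·A·R^(2/3)·S^(1/2) = (1/0.032) × 8.782 × 0.5000^(2/3) × 0.00063^(1/2) = 4.339 m³/s
V = Q/A = 4.339/8.782 = 0.4941 m/s

0.494 m/s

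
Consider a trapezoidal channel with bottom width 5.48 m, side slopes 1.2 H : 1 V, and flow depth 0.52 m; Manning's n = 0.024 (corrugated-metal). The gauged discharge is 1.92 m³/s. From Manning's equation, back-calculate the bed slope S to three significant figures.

0.000617

A = (b + z·y)·y = (5.48 + 1.2×0.52)×0.52 = 3.174 m²
P = b + 2y√(1+z²) = 5.48 + 2×0.52×√(1+1.2²) = 7.105 m
R = A/P = 3.174/7.105 = 0.4468 m
S = (Q·n / (1·A·R^(2/3)))² = (1.92×0.024 / (1×3.174×0.5844))² = 0.0006171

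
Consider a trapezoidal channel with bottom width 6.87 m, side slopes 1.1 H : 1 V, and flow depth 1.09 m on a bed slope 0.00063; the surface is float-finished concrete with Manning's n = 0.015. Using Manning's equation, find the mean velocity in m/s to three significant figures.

1.52 m/s

A = (b + z·y)·y = (6.87 + 1.1×1.09)×1.09 = 8.795 m²
P = b + 2y√(1+z²) = 6.87 + 2×1.09×√(1+1.1²) = 10.11 m
R = A/P = 8.795/10.11 = 0.8699 m
Q = (1/n)·A·R^(2/3)·S^(1/2) = (1/0.015) × 8.795 × 0.8699^(2/3) × 0.00063^(1/2) = 13.41 m³/s
V = Q/A = 13.41/8.795 = 1.525 m/s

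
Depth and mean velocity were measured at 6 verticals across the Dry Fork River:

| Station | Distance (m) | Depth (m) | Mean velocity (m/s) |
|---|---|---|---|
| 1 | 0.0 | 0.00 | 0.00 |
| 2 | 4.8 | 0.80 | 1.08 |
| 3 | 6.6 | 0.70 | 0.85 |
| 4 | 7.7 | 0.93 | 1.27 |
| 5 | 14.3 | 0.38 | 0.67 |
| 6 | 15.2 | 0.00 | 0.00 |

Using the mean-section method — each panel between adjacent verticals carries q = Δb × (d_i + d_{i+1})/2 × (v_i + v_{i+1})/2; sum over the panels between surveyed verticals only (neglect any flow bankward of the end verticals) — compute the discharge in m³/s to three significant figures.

Panel 1-2: Δb = 4.8 m, d̄ = (0.00+0.80)/2 = 0.4, v̄ = (0.00+1.08)/2 = 0.54 → q = 4.8×0.4×0.54 = 1.037 m³/s
Panel 2-3: Δb = 1.8 m, d̄ = (0.80+0.70)/2 = 0.75, v̄ = (1.08+0.85)/2 = 0.965 → q = 1.8×0.75×0.965 = 1.303 m³/s
Panel 3-4: Δb = 1.1 m, d̄ = (0.70+0.93)/2 = 0.815, v̄ = (0.85+1.27)/2 = 1.06 → q = 1.1×0.815×1.06 = 0.9503 m³/s
Panel 4-5: Δb = 6.6 m, d̄ = (0.93+0.38)/2 = 0.655, v̄ = (1.27+0.67)/2 = 0.97 → q = 6.6×0.655×0.97 = 4.193 m³/s
Panel 5-6: Δb = 0.9 m, d̄ = (0.38+0.00)/2 = 0.19, v̄ = (0.67+0.00)/2 = 0.335 → q = 0.9×0.19×0.335 = 0.05729 m³/s
Q = Σ q = 7.540 m³/s

7.54 m³/s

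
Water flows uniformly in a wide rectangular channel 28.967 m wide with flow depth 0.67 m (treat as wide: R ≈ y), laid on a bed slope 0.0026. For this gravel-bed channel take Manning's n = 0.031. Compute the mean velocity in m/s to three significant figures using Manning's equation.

A = b·y = 28.967 × 0.67 = 19.41 m²
Wide channel: R ≈ y = 0.67 m
Q = (1/n)·A·R^(2/3)·S^(1/2) = (1/0.031) × 19.41 × 0.6700^(2/3) × 0.0026^(1/2) = 24.44 m³/s
V = Q/A = 24.44/19.41 = 1.259 m/s

1.26 m/s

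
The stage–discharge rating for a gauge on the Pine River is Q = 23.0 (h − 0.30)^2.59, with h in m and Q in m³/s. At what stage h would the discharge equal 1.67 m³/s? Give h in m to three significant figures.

h − h₀ = (Q/C)^(1/b) = (1.67/23.0)^(1/2.59) = 0.3633 m
h = 0.30 + 0.3633 = 0.6633 m

0.663 m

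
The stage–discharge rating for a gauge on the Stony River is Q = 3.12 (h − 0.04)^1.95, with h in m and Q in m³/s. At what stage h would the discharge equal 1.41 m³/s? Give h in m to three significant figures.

0.705 m

h − h₀ = (Q/C)^(1/b) = (1.41/3.12)^(1/1.95) = 0.6654 m
h = 0.04 + 0.6654 = 0.7054 m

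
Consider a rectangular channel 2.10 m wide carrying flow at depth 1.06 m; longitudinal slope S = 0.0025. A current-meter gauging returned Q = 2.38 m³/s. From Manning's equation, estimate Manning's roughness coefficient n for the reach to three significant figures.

A = b·y = 2.10 × 1.06 = 2.226 m²
P = b + 2y = 2.10 + 2×1.06 = 4.220 m
R = A/P = 2.226/4.220 = 0.5275 m
n = (1/Q)·A·R^(2/3)·S^(1/2) = (1/2.38) × 2.226 × 0.6528 × 0.05000 = 0.03053

0.0305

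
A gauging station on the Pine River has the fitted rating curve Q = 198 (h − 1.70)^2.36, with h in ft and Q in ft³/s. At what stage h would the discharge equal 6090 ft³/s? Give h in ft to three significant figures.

h − h₀ = (Q/C)^(1/b) = (6090/198)^(1/2.36) = 4.271 ft
h = 1.70 + 4.271 = 5.971 ft

5.97 ft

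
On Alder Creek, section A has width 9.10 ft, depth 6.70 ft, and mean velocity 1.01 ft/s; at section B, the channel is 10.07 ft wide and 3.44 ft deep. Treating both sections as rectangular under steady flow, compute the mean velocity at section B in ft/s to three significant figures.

1.78 ft/s

Q = A₁V₁ = (9.10×6.70) × 1.01 = 61.58 ft³/s
A₂ = 10.07 × 3.44 = 34.64 ft²
V₂ = Q/A₂ = 61.58/34.64 = 1.778 ft/s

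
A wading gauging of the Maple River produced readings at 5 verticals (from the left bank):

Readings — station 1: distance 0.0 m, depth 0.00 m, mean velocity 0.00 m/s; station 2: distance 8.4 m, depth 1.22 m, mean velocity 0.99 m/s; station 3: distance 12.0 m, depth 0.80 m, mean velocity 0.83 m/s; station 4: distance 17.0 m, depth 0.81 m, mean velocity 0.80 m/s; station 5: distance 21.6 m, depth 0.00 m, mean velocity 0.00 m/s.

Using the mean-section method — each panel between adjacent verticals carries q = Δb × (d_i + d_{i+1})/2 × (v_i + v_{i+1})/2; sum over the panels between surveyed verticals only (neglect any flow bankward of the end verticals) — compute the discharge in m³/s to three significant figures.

9.87 m³/s

Panel 1-2: Δb = 8.4 m, d̄ = (0.00+1.22)/2 = 0.61, v̄ = (0.00+0.99)/2 = 0.495 → q = 8.4×0.61×0.495 = 2.536 m³/s
Panel 2-3: Δb = 3.6 m, d̄ = (1.22+0.80)/2 = 1.01, v̄ = (0.99+0.83)/2 = 0.91 → q = 3.6×1.01×0.91 = 3.309 m³/s
Panel 3-4: Δb = 5 m, d̄ = (0.80+0.81)/2 = 0.805, v̄ = (0.83+0.80)/2 = 0.815 → q = 5×0.805×0.815 = 3.280 m³/s
Panel 4-5: Δb = 4.6 m, d̄ = (0.81+0.00)/2 = 0.405, v̄ = (0.80+0.00)/2 = 0.4 → q = 4.6×0.405×0.4 = 0.7452 m³/s
Q = Σ q = 9.871 m³/s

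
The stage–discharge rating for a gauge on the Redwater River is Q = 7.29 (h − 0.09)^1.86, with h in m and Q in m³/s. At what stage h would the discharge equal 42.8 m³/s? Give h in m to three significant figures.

2.68 m

h − h₀ = (Q/C)^(1/b) = (42.8/7.29)^(1/1.86) = 2.590 m
h = 0.09 + 2.590 = 2.680 m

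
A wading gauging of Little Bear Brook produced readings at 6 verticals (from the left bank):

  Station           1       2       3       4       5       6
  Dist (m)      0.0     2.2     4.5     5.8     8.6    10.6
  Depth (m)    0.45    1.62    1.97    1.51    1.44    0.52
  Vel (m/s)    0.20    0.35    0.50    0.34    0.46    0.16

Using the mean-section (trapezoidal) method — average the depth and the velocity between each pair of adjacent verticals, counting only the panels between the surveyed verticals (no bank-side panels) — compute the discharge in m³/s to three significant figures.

Panel 1-2: Δb = 2.2 m, d̄ = (0.45+1.62)/2 = 1.035, v̄ = (0.20+0.35)/2 = 0.275 → q = 2.2×1.035×0.275 = 0.6262 m³/s
Panel 2-3: Δb = 2.3 m, d̄ = (1.62+1.97)/2 = 1.795, v̄ = (0.35+0.50)/2 = 0.425 → q = 2.3×1.795×0.425 = 1.755 m³/s
Panel 3-4: Δb = 1.3 m, d̄ = (1.97+1.51)/2 = 1.74, v̄ = (0.50+0.34)/2 = 0.42 → q = 1.3×1.74×0.42 = 0.9500 m³/s
Panel 4-5: Δb = 2.8 m, d̄ = (1.51+1.44)/2 = 1.475, v̄ = (0.34+0.46)/2 = 0.4 → q = 2.8×1.475×0.4 = 1.652 m³/s
Panel 5-6: Δb = 2 m, d̄ = (1.44+0.52)/2 = 0.98, v̄ = (0.46+0.16)/2 = 0.31 → q = 2×0.98×0.31 = 0.6076 m³/s
Q = Σ q = 5.590 m³/s

5.59 m³/s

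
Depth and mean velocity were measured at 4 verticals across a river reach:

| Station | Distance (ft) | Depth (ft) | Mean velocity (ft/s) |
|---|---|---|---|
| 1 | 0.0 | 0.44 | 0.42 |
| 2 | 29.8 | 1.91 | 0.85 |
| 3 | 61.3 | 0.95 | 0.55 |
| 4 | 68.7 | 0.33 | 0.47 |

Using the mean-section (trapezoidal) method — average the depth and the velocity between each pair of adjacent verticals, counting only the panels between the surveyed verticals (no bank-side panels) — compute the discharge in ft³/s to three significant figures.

56.2 ft³/s

Panel 1-2: Δb = 29.8 ft, d̄ = (0.44+1.91)/2 = 1.175, v̄ = (0.42+0.85)/2 = 0.635 → q = 29.8×1.175×0.635 = 22.23 ft³/s
Panel 2-3: Δb = 31.5 ft, d̄ = (1.91+0.95)/2 = 1.43, v̄ = (0.85+0.55)/2 = 0.7 → q = 31.5×1.43×0.7 = 31.53 ft³/s
Panel 3-4: Δb = 7.4 ft, d̄ = (0.95+0.33)/2 = 0.64, v̄ = (0.55+0.47)/2 = 0.51 → q = 7.4×0.64×0.51 = 2.415 ft³/s
Q = Σ q = 56.18 ft³/s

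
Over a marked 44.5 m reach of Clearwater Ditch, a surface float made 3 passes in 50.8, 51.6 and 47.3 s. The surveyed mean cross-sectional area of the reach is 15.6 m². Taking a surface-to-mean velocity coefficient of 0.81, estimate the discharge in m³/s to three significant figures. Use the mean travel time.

t̄ = (50.8 + 51.6 + 47.3) / 3 = 49.9 s
v_surface = L / t̄ = 44.5 / 49.9 = 0.8918 m/s
v_mean = 0.81 × 0.8918 = 0.7223 m/s
Q = A × v_mean = 15.6 × 0.7223 = 11.27 m³/s

11.3 m³/s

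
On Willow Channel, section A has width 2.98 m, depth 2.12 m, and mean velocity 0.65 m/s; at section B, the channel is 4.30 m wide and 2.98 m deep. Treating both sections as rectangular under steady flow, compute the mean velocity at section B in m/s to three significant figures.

Q = A₁V₁ = (2.98×2.12) × 0.65 = 4.106 m³/s
A₂ = 4.30 × 2.98 = 12.81 m²
V₂ = Q/A₂ = 4.106/12.81 = 0.3205 m/s

0.320 m/s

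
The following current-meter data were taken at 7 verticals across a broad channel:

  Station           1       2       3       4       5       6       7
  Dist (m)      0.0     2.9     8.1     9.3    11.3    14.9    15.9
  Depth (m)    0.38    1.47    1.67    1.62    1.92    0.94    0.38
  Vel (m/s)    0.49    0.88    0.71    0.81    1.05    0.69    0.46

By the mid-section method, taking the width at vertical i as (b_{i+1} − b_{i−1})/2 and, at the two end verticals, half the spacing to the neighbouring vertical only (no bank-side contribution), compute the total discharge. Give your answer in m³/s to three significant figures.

w_1 = (2.9 − 0.0)/2 = 1.45 m; q_1 = 0.49 × 0.38 × 1.45 = 0.2700 m³/s
w_2 = (8.1 − 0.0)/2 = 4.05 m; q_2 = 0.88 × 1.47 × 4.05 = 5.239 m³/s
w_3 = (9.3 − 2.9)/2 = 3.2 m; q_3 = 0.71 × 1.67 × 3.2 = 3.794 m³/s
w_4 = (11.3 − 8.1)/2 = 1.6 m; q_4 = 0.81 × 1.62 × 1.6 = 2.100 m³/s
w_5 = (14.9 − 9.3)/2 = 2.8 m; q_5 = 1.05 × 1.92 × 2.8 = 5.645 m³/s
w_6 = (15.9 − 11.3)/2 = 2.3 m; q_6 = 0.69 × 0.94 × 2.3 = 1.492 m³/s
w_7 = (15.9 − 14.9)/2 = 0.5 m; q_7 = 0.46 × 0.38 × 0.5 = 0.08740 m³/s
Q = Σ qᵢ = 18.63 m³/s

18.6 m³/s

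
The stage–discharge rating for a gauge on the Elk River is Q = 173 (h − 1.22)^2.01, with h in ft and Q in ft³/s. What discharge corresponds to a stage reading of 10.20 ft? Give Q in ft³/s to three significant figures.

Q = 173 × (10.20 − 1.22)^2.01 = 173 × 8.98^2.01 = 14260 ft³/s

14300 ft³/s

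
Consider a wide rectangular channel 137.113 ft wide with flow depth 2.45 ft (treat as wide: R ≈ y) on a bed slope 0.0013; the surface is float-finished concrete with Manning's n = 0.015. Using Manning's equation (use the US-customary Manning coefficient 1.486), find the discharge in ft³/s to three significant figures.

A = b·y = 137.113 × 2.45 = 335.9 ft²
Wide channel: R ≈ y = 2.45 ft
Q = (1.486/n)·A·R^(2/3)·S^(1/2) = (1.486/0.015) × 335.9 × 2.450^(2/3) × 0.0013^(1/2) = 2181 ft³/s

2180 ft³/s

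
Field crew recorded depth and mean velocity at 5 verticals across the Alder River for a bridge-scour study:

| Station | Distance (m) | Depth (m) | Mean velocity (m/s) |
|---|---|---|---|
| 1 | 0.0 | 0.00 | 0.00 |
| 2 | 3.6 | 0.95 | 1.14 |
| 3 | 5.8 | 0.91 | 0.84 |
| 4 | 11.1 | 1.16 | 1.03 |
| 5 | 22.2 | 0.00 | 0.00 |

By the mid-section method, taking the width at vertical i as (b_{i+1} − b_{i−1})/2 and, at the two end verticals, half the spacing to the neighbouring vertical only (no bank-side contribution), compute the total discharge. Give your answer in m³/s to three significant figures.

15.8 m³/s

w_2 = (5.8 − 0.0)/2 = 2.9 m; q_2 = 1.14 × 0.95 × 2.9 = 3.141 m³/s
w_3 = (11.1 − 3.6)/2 = 3.75 m; q_3 = 0.84 × 0.91 × 3.75 = 2.867 m³/s
w_4 = (22.2 − 5.8)/2 = 8.2 m; q_4 = 1.03 × 1.16 × 8.2 = 9.797 m³/s
Stations 1, 5 contribute zero (depth or velocity is 0).
Q = Σ qᵢ = 15.80 m³/s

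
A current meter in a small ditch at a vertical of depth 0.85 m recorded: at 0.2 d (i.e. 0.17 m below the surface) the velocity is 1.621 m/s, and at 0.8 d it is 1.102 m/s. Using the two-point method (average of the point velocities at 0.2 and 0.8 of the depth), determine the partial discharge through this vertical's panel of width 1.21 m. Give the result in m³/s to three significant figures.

v̄ = (1.621 + 1.102) / 2 = 1.362 m/s
q = v̄ × d × w = 1.362 × 0.85 × 1.21 = 1.400 m³/s

1.40 m³/s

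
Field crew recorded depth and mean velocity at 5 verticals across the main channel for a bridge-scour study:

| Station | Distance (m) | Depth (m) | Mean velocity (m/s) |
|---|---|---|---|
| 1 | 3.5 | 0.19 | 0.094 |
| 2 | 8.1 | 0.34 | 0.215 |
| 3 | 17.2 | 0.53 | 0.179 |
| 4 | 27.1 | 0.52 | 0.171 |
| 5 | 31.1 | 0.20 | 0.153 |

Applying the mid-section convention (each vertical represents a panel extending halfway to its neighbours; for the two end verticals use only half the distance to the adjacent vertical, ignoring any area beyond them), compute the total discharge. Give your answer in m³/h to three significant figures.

w_1 = (8.1 − 3.5)/2 = 2.3 m; q_1 = 0.094 × 0.19 × 2.3 = 0.04108 m³/s
w_2 = (17.2 − 3.5)/2 = 6.85 m; q_2 = 0.215 × 0.34 × 6.85 = 0.5007 m³/s
w_3 = (27.1 − 8.1)/2 = 9.5 m; q_3 = 0.179 × 0.53 × 9.5 = 0.9013 m³/s
w_4 = (31.1 − 17.2)/2 = 6.95 m; q_4 = 0.171 × 0.52 × 6.95 = 0.6180 m³/s
w_5 = (31.1 − 27.1)/2 = 2 m; q_5 = 0.153 × 0.20 × 2 = 0.06120 m³/s
Q = Σ qᵢ = 2.122 m³/s
= 2.122 × 3600 = 7640 m³/h

7640 m³/h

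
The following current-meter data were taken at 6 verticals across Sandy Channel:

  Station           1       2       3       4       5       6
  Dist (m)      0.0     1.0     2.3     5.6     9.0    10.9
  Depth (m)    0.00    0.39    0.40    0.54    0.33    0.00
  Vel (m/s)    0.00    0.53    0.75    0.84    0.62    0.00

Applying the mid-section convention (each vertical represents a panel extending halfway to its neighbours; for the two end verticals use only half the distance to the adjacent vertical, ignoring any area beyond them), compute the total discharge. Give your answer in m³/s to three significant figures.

w_2 = (2.3 − 0.0)/2 = 1.15 m; q_2 = 0.53 × 0.39 × 1.15 = 0.2377 m³/s
w_3 = (5.6 − 1.0)/2 = 2.3 m; q_3 = 0.75 × 0.40 × 2.3 = 0.6900 m³/s
w_4 = (9.0 − 2.3)/2 = 3.35 m; q_4 = 0.84 × 0.54 × 3.35 = 1.520 m³/s
w_5 = (10.9 − 5.6)/2 = 2.65 m; q_5 = 0.62 × 0.33 × 2.65 = 0.5422 m³/s
Stations 1, 6 contribute zero (depth or velocity is 0).
Q = Σ qᵢ = 2.989 m³/s

2.99 m³/s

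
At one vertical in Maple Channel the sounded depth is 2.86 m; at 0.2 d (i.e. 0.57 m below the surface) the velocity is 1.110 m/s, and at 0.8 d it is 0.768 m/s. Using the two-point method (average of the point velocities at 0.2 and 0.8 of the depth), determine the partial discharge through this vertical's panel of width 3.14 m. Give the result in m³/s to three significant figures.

v̄ = (1.110 + 0.768) / 2 = 0.9390 m/s
q = v̄ × d × w = 0.9390 × 2.86 × 3.14 = 8.433 m³/s

8.43 m³/s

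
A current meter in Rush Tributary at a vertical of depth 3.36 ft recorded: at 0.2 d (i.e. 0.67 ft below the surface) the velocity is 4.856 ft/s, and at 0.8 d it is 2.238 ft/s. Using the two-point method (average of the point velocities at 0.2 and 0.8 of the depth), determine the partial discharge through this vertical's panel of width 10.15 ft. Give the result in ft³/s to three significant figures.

121 ft³/s

v̄ = (4.856 + 2.238) / 2 = 3.547 ft/s
q = v̄ × d × w = 3.547 × 3.36 × 10.15 = 121.0 ft³/s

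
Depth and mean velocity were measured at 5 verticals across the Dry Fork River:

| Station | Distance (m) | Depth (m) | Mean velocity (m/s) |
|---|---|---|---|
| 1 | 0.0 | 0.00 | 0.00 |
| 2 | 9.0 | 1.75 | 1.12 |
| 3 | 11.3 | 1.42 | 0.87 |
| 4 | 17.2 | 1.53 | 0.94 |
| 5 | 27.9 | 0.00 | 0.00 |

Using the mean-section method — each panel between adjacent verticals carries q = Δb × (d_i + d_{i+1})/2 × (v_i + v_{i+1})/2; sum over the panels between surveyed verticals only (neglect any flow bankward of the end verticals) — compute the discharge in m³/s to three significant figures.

19.8 m³/s

Panel 1-2: Δb = 9 m, d̄ = (0.00+1.75)/2 = 0.875, v̄ = (0.00+1.12)/2 = 0.56 → q = 9×0.875×0.56 = 4.410 m³/s
Panel 2-3: Δb = 2.3 m, d̄ = (1.75+1.42)/2 = 1.585, v̄ = (1.12+0.87)/2 = 0.995 → q = 2.3×1.585×0.995 = 3.627 m³/s
Panel 3-4: Δb = 5.9 m, d̄ = (1.42+1.53)/2 = 1.475, v̄ = (0.87+0.94)/2 = 0.905 → q = 5.9×1.475×0.905 = 7.876 m³/s
Panel 4-5: Δb = 10.7 m, d̄ = (1.53+0.00)/2 = 0.765, v̄ = (0.94+0.00)/2 = 0.47 → q = 10.7×0.765×0.47 = 3.847 m³/s
Q = Σ q = 19.76 m³/s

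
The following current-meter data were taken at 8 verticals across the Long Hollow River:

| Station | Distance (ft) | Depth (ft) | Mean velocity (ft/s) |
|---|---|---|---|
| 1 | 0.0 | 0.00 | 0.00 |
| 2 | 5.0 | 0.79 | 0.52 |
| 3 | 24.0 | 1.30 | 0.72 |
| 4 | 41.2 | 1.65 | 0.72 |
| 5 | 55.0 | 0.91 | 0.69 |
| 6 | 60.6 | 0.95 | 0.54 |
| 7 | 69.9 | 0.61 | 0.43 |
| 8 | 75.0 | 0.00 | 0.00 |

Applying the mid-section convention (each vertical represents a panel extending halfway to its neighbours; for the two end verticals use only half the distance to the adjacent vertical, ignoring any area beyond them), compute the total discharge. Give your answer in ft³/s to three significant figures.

w_2 = (24.0 − 0.0)/2 = 12 ft; q_2 = 0.52 × 0.79 × 12 = 4.930 ft³/s
w_3 = (41.2 − 5.0)/2 = 18.1 ft; q_3 = 0.72 × 1.30 × 18.1 = 16.94 ft³/s
w_4 = (55.0 − 24.0)/2 = 15.5 ft; q_4 = 0.72 × 1.65 × 15.5 = 18.41 ft³/s
w_5 = (60.6 − 41.2)/2 = 9.7 ft; q_5 = 0.69 × 0.91 × 9.7 = 6.091 ft³/s
w_6 = (69.9 − 55.0)/2 = 7.45 ft; q_6 = 0.54 × 0.95 × 7.45 = 3.822 ft³/s
w_7 = (75.0 − 60.6)/2 = 7.2 ft; q_7 = 0.43 × 0.61 × 7.2 = 1.889 ft³/s
Stations 1, 8 contribute zero (depth or velocity is 0).
Q = Σ qᵢ = 52.09 ft³/s

52.1 ft³/s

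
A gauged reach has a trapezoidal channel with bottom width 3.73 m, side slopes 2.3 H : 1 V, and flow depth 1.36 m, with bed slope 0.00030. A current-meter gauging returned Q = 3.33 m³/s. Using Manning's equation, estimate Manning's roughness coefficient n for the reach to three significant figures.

0.0447

A = (b + z·y)·y = (3.73 + 2.3×1.36)×1.36 = 9.327 m²
P = b + 2y√(1+z²) = 3.73 + 2×1.36×√(1+2.3²) = 10.55 m
R = A/P = 9.327/10.55 = 0.8839 m
n = (1/Q)·A·R^(2/3)·S^(1/2) = (1/3.33) × 9.327 × 0.9210 × 0.01732 = 0.04468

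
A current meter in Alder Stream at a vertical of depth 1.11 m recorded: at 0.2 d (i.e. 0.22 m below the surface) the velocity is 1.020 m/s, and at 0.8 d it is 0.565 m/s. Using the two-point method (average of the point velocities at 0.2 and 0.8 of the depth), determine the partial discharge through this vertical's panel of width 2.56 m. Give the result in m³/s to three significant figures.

2.25 m³/s

v̄ = (1.020 + 0.565) / 2 = 0.7925 m/s
q = v̄ × d × w = 0.7925 × 1.11 × 2.56 = 2.252 m³/s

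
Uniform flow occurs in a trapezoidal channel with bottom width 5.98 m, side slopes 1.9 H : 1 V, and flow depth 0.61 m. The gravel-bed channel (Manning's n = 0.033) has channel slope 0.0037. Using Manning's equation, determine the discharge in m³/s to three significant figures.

A = (b + z·y)·y = (5.98 + 1.9×0.61)×0.61 = 4.355 m²
P = b + 2y√(1+z²) = 5.98 + 2×0.61×√(1+1.9²) = 8.599 m
R = A/P = 4.355/8.599 = 0.5064 m
Q = (1/n)·A·R^(2/3)·S^(1/2) = (1/0.033) × 4.355 × 0.5064^(2/3) × 0.0037^(1/2) = 5.100 m³/s

5.10 m³/s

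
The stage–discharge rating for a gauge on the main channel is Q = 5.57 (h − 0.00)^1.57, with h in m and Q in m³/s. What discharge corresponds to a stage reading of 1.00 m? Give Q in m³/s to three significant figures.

5.57 m³/s

Q = 5.57 × (1.00 − 0.00)^1.57 = 5.57 × 1^1.57 = 5.570 m³/s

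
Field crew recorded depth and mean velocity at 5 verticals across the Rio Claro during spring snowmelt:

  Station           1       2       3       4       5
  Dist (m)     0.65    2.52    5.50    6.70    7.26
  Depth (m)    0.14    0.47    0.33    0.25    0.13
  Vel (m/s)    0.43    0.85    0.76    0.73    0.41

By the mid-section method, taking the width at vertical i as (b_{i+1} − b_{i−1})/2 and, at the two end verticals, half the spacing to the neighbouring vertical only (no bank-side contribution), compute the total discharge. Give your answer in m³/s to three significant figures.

w_1 = (2.52 − 0.65)/2 = 0.935 m; q_1 = 0.43 × 0.14 × 0.935 = 0.05629 m³/s
w_2 = (5.50 − 0.65)/2 = 2.425 m; q_2 = 0.85 × 0.47 × 2.425 = 0.9688 m³/s
w_3 = (6.70 − 2.52)/2 = 2.09 m; q_3 = 0.76 × 0.33 × 2.09 = 0.5242 m³/s
w_4 = (7.26 − 5.50)/2 = 0.88 m; q_4 = 0.73 × 0.25 × 0.88 = 0.1606 m³/s
w_5 = (7.26 − 6.70)/2 = 0.28 m; q_5 = 0.41 × 0.13 × 0.28 = 0.01492 m³/s
Q = Σ qᵢ = 1.725 m³/s

1.72 m³/s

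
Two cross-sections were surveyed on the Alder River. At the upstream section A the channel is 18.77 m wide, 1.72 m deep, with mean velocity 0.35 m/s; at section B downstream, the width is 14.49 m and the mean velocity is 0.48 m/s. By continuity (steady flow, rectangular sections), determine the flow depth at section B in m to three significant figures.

Q = A₁V₁ = (18.77×1.72) × 0.35 = 11.30 m³/s
d₂ = Q/(b₂ V₂) = 11.30/(14.49×0.48) = 1.625 m

1.62 m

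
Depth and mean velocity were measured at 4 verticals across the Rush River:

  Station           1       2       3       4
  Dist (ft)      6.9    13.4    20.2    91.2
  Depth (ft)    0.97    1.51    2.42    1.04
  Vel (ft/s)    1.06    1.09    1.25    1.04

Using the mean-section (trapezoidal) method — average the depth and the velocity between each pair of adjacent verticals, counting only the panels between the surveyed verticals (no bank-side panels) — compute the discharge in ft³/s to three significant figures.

165 ft³/s

Panel 1-2: Δb = 6.5 ft, d̄ = (0.97+1.51)/2 = 1.24, v̄ = (1.06+1.09)/2 = 1.075 → q = 6.5×1.24×1.075 = 8.665 ft³/s
Panel 2-3: Δb = 6.8 ft, d̄ = (1.51+2.42)/2 = 1.965, v̄ = (1.09+1.25)/2 = 1.17 → q = 6.8×1.965×1.17 = 15.63 ft³/s
Panel 3-4: Δb = 71 ft, d̄ = (2.42+1.04)/2 = 1.73, v̄ = (1.25+1.04)/2 = 1.145 → q = 71×1.73×1.145 = 140.6 ft³/s
Q = Σ q = 164.9 ft³/s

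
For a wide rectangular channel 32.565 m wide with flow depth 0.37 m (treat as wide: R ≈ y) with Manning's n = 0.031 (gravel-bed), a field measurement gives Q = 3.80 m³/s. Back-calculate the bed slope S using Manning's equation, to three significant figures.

0.000360

A = b·y = 32.565 × 0.37 = 12.05 m²
Wide channel: R ≈ y = 0.37 m
S = (Q·n / (1·A·R^(2/3)))² = (3.80×0.031 / (1×12.05×0.5154))² = 0.0003598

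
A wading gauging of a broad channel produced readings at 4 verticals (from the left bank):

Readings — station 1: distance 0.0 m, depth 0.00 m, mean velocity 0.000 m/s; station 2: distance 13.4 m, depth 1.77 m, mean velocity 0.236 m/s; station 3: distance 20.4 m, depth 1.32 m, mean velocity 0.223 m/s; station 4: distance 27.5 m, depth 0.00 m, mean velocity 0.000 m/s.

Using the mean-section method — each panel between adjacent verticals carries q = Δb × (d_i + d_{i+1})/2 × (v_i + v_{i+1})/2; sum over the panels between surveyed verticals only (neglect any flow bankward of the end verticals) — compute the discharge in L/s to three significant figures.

4400 L/s

Panel 1-2: Δb = 13.4 m, d̄ = (0.00+1.77)/2 = 0.885, v̄ = (0.000+0.236)/2 = 0.118 → q = 13.4×0.885×0.118 = 1.399 m³/s
Panel 2-3: Δb = 7 m, d̄ = (1.77+1.32)/2 = 1.545, v̄ = (0.236+0.223)/2 = 0.2295 → q = 7×1.545×0.2295 = 2.482 m³/s
Panel 3-4: Δb = 7.1 m, d̄ = (1.32+0.00)/2 = 0.66, v̄ = (0.223+0.000)/2 = 0.1115 → q = 7.1×0.66×0.1115 = 0.5225 m³/s
Q = Σ q = 4.404 m³/s
= 4.404 × 1000 = 4404 L/s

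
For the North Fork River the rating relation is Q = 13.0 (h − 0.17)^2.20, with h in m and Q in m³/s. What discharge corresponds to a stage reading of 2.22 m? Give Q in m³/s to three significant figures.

Q = 13.0 × (2.22 − 0.17)^2.20 = 13.0 × 2.05^2.20 = 63.07 m³/s

63.1 m³/s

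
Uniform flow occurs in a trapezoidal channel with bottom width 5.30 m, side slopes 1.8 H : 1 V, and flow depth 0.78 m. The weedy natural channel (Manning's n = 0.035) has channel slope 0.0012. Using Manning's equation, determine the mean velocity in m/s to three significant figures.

A = (b + z·y)·y = (5.30 + 1.8×0.78)×0.78 = 5.229 m²
P = b + 2y√(1+z²) = 5.30 + 2×0.78×√(1+1.8²) = 8.512 m
R = A/P = 5.229/8.512 = 0.6143 m
Q = (1/n)·A·R^(2/3)·S^(1/2) = (1/0.035) × 5.229 × 0.6143^(2/3) × 0.0012^(1/2) = 3.740 m³/s
V = Q/A = 3.740/5.229 = 0.7152 m/s

0.715 m/s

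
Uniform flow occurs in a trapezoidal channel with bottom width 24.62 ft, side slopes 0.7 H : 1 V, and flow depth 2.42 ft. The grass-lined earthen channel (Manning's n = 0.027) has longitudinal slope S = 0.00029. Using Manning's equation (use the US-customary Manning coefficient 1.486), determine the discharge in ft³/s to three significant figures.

A = (b + z·y)·y = (24.62 + 0.7×2.42)×2.42 = 63.68 ft²
P = b + 2y√(1+z²) = 24.62 + 2×2.42×√(1+0.7²) = 30.53 ft
R = A/P = 63.68/30.53 = 2.086 ft
Q = (1.486/n)·A·R^(2/3)·S^(1/2) = (1.486/0.027) × 63.68 × 2.086^(2/3) × 0.00029^(1/2) = 97.44 ft³/s

97.4 ft³/s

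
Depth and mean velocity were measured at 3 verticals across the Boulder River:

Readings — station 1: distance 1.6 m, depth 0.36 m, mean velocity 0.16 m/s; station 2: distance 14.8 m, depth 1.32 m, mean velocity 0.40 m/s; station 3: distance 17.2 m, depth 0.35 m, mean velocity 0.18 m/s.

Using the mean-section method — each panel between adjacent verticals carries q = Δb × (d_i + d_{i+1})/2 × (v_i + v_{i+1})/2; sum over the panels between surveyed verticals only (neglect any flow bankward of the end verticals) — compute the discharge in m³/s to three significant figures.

3.69 m³/s

Panel 1-2: Δb = 13.2 m, d̄ = (0.36+1.32)/2 = 0.84, v̄ = (0.16+0.40)/2 = 0.28 → q = 13.2×0.84×0.28 = 3.105 m³/s
Panel 2-3: Δb = 2.4 m, d̄ = (1.32+0.35)/2 = 0.835, v̄ = (0.40+0.18)/2 = 0.29 → q = 2.4×0.835×0.29 = 0.5812 m³/s
Q = Σ q = 3.686 m³/s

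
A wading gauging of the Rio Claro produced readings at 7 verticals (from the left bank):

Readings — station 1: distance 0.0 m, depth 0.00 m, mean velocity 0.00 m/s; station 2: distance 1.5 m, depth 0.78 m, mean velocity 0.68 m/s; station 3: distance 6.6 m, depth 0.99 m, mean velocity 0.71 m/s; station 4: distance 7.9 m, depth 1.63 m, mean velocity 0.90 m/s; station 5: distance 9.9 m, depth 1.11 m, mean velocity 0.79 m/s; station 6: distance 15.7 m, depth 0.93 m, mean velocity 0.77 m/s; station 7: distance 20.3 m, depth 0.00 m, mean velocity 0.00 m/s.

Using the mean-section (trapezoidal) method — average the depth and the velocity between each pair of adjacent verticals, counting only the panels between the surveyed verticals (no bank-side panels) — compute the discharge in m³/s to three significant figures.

Panel 1-2: Δb = 1.5 m, d̄ = (0.00+0.78)/2 = 0.39, v̄ = (0.00+0.68)/2 = 0.34 → q = 1.5×0.39×0.34 = 0.1989 m³/s
Panel 2-3: Δb = 5.1 m, d̄ = (0.78+0.99)/2 = 0.885, v̄ = (0.68+0.71)/2 = 0.695 → q = 5.1×0.885×0.695 = 3.137 m³/s
Panel 3-4: Δb = 1.3 m, d̄ = (0.99+1.63)/2 = 1.31, v̄ = (0.71+0.90)/2 = 0.805 → q = 1.3×1.31×0.805 = 1.371 m³/s
Panel 4-5: Δb = 2 m, d̄ = (1.63+1.11)/2 = 1.37, v̄ = (0.90+0.79)/2 = 0.845 → q = 2×1.37×0.845 = 2.315 m³/s
Panel 5-6: Δb = 5.8 m, d̄ = (1.11+0.93)/2 = 1.02, v̄ = (0.79+0.77)/2 = 0.78 → q = 5.8×1.02×0.78 = 4.614 m³/s
Panel 6-7: Δb = 4.6 m, d̄ = (0.93+0.00)/2 = 0.465, v̄ = (0.77+0.00)/2 = 0.385 → q = 4.6×0.465×0.385 = 0.8235 m³/s
Q = Σ q = 12.46 m³/s

12.5 m³/s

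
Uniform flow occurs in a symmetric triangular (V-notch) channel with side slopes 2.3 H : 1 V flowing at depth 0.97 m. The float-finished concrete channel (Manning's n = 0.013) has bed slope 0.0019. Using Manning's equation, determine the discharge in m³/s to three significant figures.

4.23 m³/s

A = z·y² = 2.3×0.97² = 2.164 m²
P = 2y√(1+z²) = 2×0.97×√(1+2.3²) = 4.865 m
R = A/P = 2.164/4.865 = 0.4448 m
Q = (1/n)·A·R^(2/3)·S^(1/2) = (1/0.013) × 2.164 × 0.4448^(2/3) × 0.0019^(1/2) = 4.228 m³/s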